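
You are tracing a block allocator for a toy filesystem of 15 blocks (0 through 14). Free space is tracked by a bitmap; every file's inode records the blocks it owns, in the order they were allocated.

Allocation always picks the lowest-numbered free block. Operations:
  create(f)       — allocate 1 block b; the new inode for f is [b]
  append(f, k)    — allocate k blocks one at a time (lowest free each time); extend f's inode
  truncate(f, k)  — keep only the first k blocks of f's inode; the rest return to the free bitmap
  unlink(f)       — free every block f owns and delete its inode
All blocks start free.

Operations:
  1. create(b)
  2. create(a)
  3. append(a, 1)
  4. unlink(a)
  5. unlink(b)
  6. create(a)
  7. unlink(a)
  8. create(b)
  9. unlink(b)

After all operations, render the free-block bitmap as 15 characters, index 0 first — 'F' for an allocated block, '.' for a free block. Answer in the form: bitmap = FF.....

after create(b) → b:[0]  free=[F..............]
after create(a) → a:[1], b:[0]  free=[FF.............]
after append(a, 1) → a:[1, 2], b:[0]  free=[FFF............]
after unlink(a) → b:[0]  free=[F..............]
after unlink(b) →   free=[...............]
after create(a) → a:[0]  free=[F..............]
after unlink(a) →   free=[...............]
after create(b) → b:[0]  free=[F..............]
after unlink(b) →   free=[...............]

bitmap = ...............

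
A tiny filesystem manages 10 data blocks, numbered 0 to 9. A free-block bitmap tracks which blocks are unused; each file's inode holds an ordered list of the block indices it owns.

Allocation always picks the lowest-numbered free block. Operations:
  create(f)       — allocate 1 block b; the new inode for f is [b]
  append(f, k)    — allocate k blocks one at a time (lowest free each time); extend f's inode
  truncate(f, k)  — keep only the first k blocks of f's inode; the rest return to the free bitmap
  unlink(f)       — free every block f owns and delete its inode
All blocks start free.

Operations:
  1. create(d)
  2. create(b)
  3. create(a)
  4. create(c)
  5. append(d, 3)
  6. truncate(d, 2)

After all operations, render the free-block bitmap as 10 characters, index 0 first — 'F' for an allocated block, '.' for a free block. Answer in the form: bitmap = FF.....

create(d): bitmap=F......... | d=[0]
create(b): bitmap=FF........ | b=[1] d=[0]
create(a): bitmap=FFF....... | a=[2] b=[1] d=[0]
create(c): bitmap=FFFF...... | a=[2] b=[1] c=[3] d=[0]
append(d, 3): bitmap=FFFFFFF... | a=[2] b=[1] c=[3] d=[0, 4, 5, 6]
truncate(d, 2): bitmap=FFFFF..... | a=[2] b=[1] c=[3] d=[0, 4]

bitmap = FFFFF.....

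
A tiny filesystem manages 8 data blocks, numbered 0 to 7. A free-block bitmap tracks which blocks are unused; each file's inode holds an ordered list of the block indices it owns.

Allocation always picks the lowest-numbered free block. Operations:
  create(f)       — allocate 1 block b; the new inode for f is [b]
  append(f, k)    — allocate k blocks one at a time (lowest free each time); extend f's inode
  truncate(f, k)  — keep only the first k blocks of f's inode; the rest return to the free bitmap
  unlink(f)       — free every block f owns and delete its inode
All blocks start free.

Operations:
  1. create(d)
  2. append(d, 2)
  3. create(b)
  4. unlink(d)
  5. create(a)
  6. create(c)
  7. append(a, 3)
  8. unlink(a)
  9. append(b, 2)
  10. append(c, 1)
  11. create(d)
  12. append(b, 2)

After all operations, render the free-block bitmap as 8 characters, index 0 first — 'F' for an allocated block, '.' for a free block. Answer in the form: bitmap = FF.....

bitmap = FFFFFFFF

create(d): bitmap=F....... | d=[0]
append(d, 2): bitmap=FFF..... | d=[0, 1, 2]
create(b): bitmap=FFFF.... | b=[3] d=[0, 1, 2]
unlink(d): bitmap=...F.... | b=[3]
create(a): bitmap=F..F.... | a=[0] b=[3]
create(c): bitmap=FF.F.... | a=[0] b=[3] c=[1]
append(a, 3): bitmap=FFFFFF.. | a=[0, 2, 4, 5] b=[3] c=[1]
unlink(a): bitmap=.F.F.... | b=[3] c=[1]
append(b, 2): bitmap=FFFF.... | b=[3, 0, 2] c=[1]
append(c, 1): bitmap=FFFFF... | b=[3, 0, 2] c=[1, 4]
create(d): bitmap=FFFFFF.. | b=[3, 0, 2] c=[1, 4] d=[5]
append(b, 2): bitmap=FFFFFFFF | b=[3, 0, 2, 6, 7] c=[1, 4] d=[5]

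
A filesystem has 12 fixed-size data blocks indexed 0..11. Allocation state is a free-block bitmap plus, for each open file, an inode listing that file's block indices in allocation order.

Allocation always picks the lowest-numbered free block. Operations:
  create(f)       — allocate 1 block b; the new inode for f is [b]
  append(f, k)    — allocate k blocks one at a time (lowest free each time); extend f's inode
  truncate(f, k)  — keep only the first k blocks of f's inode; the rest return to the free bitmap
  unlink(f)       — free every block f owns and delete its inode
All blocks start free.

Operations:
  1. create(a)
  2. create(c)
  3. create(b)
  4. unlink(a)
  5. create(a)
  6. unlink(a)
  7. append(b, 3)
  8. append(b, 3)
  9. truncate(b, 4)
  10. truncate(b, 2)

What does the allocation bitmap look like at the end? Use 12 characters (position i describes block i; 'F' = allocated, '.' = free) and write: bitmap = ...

  1. create(a)  ⇒  F...........  {a→[0]}
  2. create(c)  ⇒  FF..........  {a→[0]; c→[1]}
  3. create(b)  ⇒  FFF.........  {a→[0]; b→[2]; c→[1]}
  4. unlink(a)  ⇒  .FF.........  {b→[2]; c→[1]}
  5. create(a)  ⇒  FFF.........  {a→[0]; b→[2]; c→[1]}
  6. unlink(a)  ⇒  .FF.........  {b→[2]; c→[1]}
  7. append(b, 3)  ⇒  FFFFF.......  {b→[2, 0, 3, 4]; c→[1]}
  8. append(b, 3)  ⇒  FFFFFFFF....  {b→[2, 0, 3, 4, 5, 6, 7]; c→[1]}
  9. truncate(b, 4)  ⇒  FFFFF.......  {b→[2, 0, 3, 4]; c→[1]}
  10. truncate(b, 2)  ⇒  FFF.........  {b→[2, 0]; c→[1]}

bitmap = FFF.........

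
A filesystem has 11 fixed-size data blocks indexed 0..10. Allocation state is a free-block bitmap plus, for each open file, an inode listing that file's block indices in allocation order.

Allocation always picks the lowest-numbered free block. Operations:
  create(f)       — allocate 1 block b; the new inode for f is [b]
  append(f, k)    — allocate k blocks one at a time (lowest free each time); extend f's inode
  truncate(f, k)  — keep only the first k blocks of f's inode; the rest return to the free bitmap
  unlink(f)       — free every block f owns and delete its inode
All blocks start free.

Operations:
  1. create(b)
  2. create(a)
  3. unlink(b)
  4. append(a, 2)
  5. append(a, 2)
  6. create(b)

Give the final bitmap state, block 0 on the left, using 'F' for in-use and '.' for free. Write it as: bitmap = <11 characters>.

bitmap = FFFFFF.....

after create(b) → b:[0]  free=[F..........]
after create(a) → a:[1], b:[0]  free=[FF.........]
after unlink(b) → a:[1]  free=[.F.........]
after append(a, 2) → a:[1, 0, 2]  free=[FFF........]
after append(a, 2) → a:[1, 0, 2, 3, 4]  free=[FFFFF......]
after create(b) → a:[1, 0, 2, 3, 4], b:[5]  free=[FFFFFF.....]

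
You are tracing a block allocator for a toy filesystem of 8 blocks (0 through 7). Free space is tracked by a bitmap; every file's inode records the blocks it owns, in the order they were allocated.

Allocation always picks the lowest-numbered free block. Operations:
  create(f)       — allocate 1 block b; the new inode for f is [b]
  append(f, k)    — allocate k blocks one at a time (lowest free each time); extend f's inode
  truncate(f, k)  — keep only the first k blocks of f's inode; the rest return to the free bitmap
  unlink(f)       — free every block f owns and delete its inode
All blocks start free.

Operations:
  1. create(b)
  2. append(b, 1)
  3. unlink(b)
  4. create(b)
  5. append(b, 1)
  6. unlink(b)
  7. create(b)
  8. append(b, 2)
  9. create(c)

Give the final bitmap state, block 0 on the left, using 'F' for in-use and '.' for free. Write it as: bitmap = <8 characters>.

bitmap = FFFF....

  1. create(b)  ⇒  F.......  {b→[0]}
  2. append(b, 1)  ⇒  FF......  {b→[0, 1]}
  3. unlink(b)  ⇒  ........  {}
  4. create(b)  ⇒  F.......  {b→[0]}
  5. append(b, 1)  ⇒  FF......  {b→[0, 1]}
  6. unlink(b)  ⇒  ........  {}
  7. create(b)  ⇒  F.......  {b→[0]}
  8. append(b, 2)  ⇒  FFF.....  {b→[0, 1, 2]}
  9. create(c)  ⇒  FFFF....  {b→[0, 1, 2]; c→[3]}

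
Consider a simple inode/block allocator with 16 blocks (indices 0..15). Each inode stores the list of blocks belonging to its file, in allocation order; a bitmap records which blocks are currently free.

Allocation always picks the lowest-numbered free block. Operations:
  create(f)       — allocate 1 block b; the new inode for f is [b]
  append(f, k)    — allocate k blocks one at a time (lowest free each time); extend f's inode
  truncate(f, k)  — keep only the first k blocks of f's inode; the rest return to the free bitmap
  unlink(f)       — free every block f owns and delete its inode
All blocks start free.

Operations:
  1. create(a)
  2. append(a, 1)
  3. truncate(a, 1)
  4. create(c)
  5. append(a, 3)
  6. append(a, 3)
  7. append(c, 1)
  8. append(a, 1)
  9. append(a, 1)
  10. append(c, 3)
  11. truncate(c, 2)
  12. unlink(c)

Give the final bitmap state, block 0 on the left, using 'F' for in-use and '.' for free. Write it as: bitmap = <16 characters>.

bitmap = F.FFFFFF.FF.....

[1] create(a) — a=0 (map F...............)
[2] append(a, 1) — a=0,1 (map FF..............)
[3] truncate(a, 1) — a=0 (map F...............)
[4] create(c) — a=0 c=1 (map FF..............)
[5] append(a, 3) — a=0,2,3,4 c=1 (map FFFFF...........)
[6] append(a, 3) — a=0,2,3,4,5,6,7 c=1 (map FFFFFFFF........)
[7] append(c, 1) — a=0,2,3,4,5,6,7 c=1,8 (map FFFFFFFFF.......)
[8] append(a, 1) — a=0,2,3,4,5,6,7,9 c=1,8 (map FFFFFFFFFF......)
[9] append(a, 1) — a=0,2,3,4,5,6,7,9,10 c=1,8 (map FFFFFFFFFFF.....)
[10] append(c, 3) — a=0,2,3,4,5,6,7,9,10 c=1,8,11,12,13 (map FFFFFFFFFFFFFF..)
[11] truncate(c, 2) — a=0,2,3,4,5,6,7,9,10 c=1,8 (map FFFFFFFFFFF.....)
[12] unlink(c) — a=0,2,3,4,5,6,7,9,10 (map F.FFFFFF.FF.....)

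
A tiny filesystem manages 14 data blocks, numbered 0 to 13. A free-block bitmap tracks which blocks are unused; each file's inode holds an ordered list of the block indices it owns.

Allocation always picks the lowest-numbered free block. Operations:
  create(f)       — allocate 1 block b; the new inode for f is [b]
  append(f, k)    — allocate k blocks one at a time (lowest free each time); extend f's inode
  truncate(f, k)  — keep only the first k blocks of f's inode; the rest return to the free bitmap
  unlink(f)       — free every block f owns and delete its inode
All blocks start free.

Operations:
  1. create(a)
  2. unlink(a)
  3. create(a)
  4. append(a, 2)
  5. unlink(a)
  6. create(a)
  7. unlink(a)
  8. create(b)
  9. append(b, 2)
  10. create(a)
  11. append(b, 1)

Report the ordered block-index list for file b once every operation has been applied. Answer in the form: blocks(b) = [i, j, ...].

create(a): bitmap=F............. | a=[0]
unlink(a): bitmap=.............. | 
create(a): bitmap=F............. | a=[0]
append(a, 2): bitmap=FFF........... | a=[0, 1, 2]
unlink(a): bitmap=.............. | 
create(a): bitmap=F............. | a=[0]
unlink(a): bitmap=.............. | 
create(b): bitmap=F............. | b=[0]
append(b, 2): bitmap=FFF........... | b=[0, 1, 2]
create(a): bitmap=FFFF.......... | a=[3] b=[0, 1, 2]
append(b, 1): bitmap=FFFFF......... | a=[3] b=[0, 1, 2, 4]

blocks(b) = [0, 1, 2, 4]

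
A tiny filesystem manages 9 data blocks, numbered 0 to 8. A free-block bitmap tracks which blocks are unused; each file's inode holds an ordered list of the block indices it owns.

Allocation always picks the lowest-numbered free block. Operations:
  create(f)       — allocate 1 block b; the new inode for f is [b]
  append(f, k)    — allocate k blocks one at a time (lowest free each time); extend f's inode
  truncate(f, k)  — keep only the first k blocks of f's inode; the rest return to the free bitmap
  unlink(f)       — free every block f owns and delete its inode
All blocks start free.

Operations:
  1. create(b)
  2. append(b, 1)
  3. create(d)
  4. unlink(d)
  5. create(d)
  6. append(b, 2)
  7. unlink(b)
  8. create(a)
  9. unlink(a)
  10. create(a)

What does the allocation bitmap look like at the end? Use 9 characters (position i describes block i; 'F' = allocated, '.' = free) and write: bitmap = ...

create(b): bitmap=F........ | b=[0]
append(b, 1): bitmap=FF....... | b=[0, 1]
create(d): bitmap=FFF...... | b=[0, 1] d=[2]
unlink(d): bitmap=FF....... | b=[0, 1]
create(d): bitmap=FFF...... | b=[0, 1] d=[2]
append(b, 2): bitmap=FFFFF.... | b=[0, 1, 3, 4] d=[2]
unlink(b): bitmap=..F...... | d=[2]
create(a): bitmap=F.F...... | a=[0] d=[2]
unlink(a): bitmap=..F...... | d=[2]
create(a): bitmap=F.F...... | a=[0] d=[2]

bitmap = F.F......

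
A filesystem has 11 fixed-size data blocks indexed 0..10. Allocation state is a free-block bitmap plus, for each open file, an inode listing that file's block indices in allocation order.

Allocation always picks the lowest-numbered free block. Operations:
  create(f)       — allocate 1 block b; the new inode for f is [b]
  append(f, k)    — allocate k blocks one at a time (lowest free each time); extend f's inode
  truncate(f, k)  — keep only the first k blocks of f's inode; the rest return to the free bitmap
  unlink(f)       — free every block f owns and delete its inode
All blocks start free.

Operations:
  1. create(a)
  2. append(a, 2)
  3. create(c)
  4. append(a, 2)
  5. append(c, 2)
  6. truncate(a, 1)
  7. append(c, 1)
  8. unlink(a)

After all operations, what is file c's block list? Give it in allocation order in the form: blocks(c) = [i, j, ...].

blocks(c) = [3, 6, 7, 1]

create(a): bitmap=F.......... | a=[0]
append(a, 2): bitmap=FFF........ | a=[0, 1, 2]
create(c): bitmap=FFFF....... | a=[0, 1, 2] c=[3]
append(a, 2): bitmap=FFFFFF..... | a=[0, 1, 2, 4, 5] c=[3]
append(c, 2): bitmap=FFFFFFFF... | a=[0, 1, 2, 4, 5] c=[3, 6, 7]
truncate(a, 1): bitmap=F..F..FF... | a=[0] c=[3, 6, 7]
append(c, 1): bitmap=FF.F..FF... | a=[0] c=[3, 6, 7, 1]
unlink(a): bitmap=.F.F..FF... | c=[3, 6, 7, 1]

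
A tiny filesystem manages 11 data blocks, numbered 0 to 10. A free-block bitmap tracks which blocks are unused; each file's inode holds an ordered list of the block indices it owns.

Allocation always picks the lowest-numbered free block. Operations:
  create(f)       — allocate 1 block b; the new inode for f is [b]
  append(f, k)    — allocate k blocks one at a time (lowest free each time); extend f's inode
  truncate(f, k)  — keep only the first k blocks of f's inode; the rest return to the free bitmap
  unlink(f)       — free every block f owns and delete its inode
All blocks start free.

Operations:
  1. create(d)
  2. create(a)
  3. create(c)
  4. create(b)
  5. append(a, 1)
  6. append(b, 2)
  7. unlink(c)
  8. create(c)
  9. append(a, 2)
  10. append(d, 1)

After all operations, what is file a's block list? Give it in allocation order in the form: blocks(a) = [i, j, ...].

blocks(a) = [1, 4, 7, 8]

create(d): bitmap=F.......... | d=[0]
create(a): bitmap=FF......... | a=[1] d=[0]
create(c): bitmap=FFF........ | a=[1] c=[2] d=[0]
create(b): bitmap=FFFF....... | a=[1] b=[3] c=[2] d=[0]
append(a, 1): bitmap=FFFFF...... | a=[1, 4] b=[3] c=[2] d=[0]
append(b, 2): bitmap=FFFFFFF.... | a=[1, 4] b=[3, 5, 6] c=[2] d=[0]
unlink(c): bitmap=FF.FFFF.... | a=[1, 4] b=[3, 5, 6] d=[0]
create(c): bitmap=FFFFFFF.... | a=[1, 4] b=[3, 5, 6] c=[2] d=[0]
append(a, 2): bitmap=FFFFFFFFF.. | a=[1, 4, 7, 8] b=[3, 5, 6] c=[2] d=[0]
append(d, 1): bitmap=FFFFFFFFFF. | a=[1, 4, 7, 8] b=[3, 5, 6] c=[2] d=[0, 9]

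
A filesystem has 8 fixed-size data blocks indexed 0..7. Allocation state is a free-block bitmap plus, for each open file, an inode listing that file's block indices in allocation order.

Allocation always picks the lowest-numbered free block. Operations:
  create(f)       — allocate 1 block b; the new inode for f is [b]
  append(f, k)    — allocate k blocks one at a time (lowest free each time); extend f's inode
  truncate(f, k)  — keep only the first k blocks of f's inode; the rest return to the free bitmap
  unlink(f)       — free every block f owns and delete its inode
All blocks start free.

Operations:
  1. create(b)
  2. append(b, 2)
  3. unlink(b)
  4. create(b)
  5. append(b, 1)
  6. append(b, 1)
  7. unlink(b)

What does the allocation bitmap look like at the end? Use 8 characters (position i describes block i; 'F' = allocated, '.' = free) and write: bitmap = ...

bitmap = ........

create(b): bitmap=F....... | b=[0]
append(b, 2): bitmap=FFF..... | b=[0, 1, 2]
unlink(b): bitmap=........ | 
create(b): bitmap=F....... | b=[0]
append(b, 1): bitmap=FF...... | b=[0, 1]
append(b, 1): bitmap=FFF..... | b=[0, 1, 2]
unlink(b): bitmap=........ | 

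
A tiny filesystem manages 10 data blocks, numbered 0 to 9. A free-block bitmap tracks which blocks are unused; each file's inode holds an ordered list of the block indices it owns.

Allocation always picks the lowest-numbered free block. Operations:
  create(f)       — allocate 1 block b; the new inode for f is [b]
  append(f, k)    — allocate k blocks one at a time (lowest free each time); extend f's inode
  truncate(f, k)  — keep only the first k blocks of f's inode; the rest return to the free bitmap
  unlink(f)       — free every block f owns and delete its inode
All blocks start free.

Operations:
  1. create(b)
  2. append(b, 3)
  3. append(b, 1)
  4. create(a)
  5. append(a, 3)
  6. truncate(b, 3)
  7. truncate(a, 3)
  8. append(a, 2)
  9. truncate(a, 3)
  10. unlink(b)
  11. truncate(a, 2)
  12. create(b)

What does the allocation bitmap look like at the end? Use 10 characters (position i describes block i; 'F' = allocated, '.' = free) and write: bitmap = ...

create(b): bitmap=F......... | b=[0]
append(b, 3): bitmap=FFFF...... | b=[0, 1, 2, 3]
append(b, 1): bitmap=FFFFF..... | b=[0, 1, 2, 3, 4]
create(a): bitmap=FFFFFF.... | a=[5] b=[0, 1, 2, 3, 4]
append(a, 3): bitmap=FFFFFFFFF. | a=[5, 6, 7, 8] b=[0, 1, 2, 3, 4]
truncate(b, 3): bitmap=FFF..FFFF. | a=[5, 6, 7, 8] b=[0, 1, 2]
truncate(a, 3): bitmap=FFF..FFF.. | a=[5, 6, 7] b=[0, 1, 2]
append(a, 2): bitmap=FFFFFFFF.. | a=[5, 6, 7, 3, 4] b=[0, 1, 2]
truncate(a, 3): bitmap=FFF..FFF.. | a=[5, 6, 7] b=[0, 1, 2]
unlink(b): bitmap=.....FFF.. | a=[5, 6, 7]
truncate(a, 2): bitmap=.....FF... | a=[5, 6]
create(b): bitmap=F....FF... | a=[5, 6] b=[0]

bitmap = F....FF...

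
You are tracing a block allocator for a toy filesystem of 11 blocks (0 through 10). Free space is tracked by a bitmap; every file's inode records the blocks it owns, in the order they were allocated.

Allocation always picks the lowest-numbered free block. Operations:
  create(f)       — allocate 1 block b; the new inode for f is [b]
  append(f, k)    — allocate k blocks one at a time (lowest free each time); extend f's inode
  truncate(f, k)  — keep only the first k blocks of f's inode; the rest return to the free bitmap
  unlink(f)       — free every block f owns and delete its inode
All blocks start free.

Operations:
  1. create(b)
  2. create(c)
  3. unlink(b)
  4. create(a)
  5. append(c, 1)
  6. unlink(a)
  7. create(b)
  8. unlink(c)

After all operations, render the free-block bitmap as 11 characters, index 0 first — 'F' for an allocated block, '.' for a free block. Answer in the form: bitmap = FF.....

  1. create(b)  ⇒  F..........  {b→[0]}
  2. create(c)  ⇒  FF.........  {b→[0]; c→[1]}
  3. unlink(b)  ⇒  .F.........  {c→[1]}
  4. create(a)  ⇒  FF.........  {a→[0]; c→[1]}
  5. append(c, 1)  ⇒  FFF........  {a→[0]; c→[1, 2]}
  6. unlink(a)  ⇒  .FF........  {c→[1, 2]}
  7. create(b)  ⇒  FFF........  {b→[0]; c→[1, 2]}
  8. unlink(c)  ⇒  F..........  {b→[0]}

bitmap = F..........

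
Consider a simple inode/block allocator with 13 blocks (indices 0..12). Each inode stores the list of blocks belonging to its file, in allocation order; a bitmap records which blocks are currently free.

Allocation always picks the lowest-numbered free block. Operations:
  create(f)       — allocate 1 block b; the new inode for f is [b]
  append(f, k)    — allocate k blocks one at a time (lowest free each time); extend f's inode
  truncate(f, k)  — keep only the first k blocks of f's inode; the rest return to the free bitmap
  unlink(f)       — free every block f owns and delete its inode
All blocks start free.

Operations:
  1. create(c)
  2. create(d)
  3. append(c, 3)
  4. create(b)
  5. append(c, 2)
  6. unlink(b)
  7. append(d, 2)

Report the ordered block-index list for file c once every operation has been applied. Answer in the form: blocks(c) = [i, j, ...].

[1] create(c) — c=0 (map F............)
[2] create(d) — c=0 d=1 (map FF...........)
[3] append(c, 3) — c=0,2,3,4 d=1 (map FFFFF........)
[4] create(b) — b=5 c=0,2,3,4 d=1 (map FFFFFF.......)
[5] append(c, 2) — b=5 c=0,2,3,4,6,7 d=1 (map FFFFFFFF.....)
[6] unlink(b) — c=0,2,3,4,6,7 d=1 (map FFFFF.FF.....)
[7] append(d, 2) — c=0,2,3,4,6,7 d=1,5,8 (map FFFFFFFFF....)

blocks(c) = [0, 2, 3, 4, 6, 7]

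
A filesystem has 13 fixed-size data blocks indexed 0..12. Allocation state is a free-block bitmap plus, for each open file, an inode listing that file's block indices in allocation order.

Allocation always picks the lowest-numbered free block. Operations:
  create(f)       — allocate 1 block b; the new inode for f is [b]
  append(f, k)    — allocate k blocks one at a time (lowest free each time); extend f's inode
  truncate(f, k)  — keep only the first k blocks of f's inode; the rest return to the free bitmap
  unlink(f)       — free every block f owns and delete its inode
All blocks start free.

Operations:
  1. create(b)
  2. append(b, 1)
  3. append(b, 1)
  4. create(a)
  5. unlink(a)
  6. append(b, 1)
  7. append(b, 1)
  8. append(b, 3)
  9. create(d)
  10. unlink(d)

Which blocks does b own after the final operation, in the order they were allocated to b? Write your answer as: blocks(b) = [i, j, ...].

blocks(b) = [0, 1, 2, 3, 4, 5, 6, 7]

after create(b) → b:[0]  free=[F............]
after append(b, 1) → b:[0, 1]  free=[FF...........]
after append(b, 1) → b:[0, 1, 2]  free=[FFF..........]
after create(a) → a:[3], b:[0, 1, 2]  free=[FFFF.........]
after unlink(a) → b:[0, 1, 2]  free=[FFF..........]
after append(b, 1) → b:[0, 1, 2, 3]  free=[FFFF.........]
after append(b, 1) → b:[0, 1, 2, 3, 4]  free=[FFFFF........]
after append(b, 3) → b:[0, 1, 2, 3, 4, 5, 6, 7]  free=[FFFFFFFF.....]
after create(d) → b:[0, 1, 2, 3, 4, 5, 6, 7], d:[8]  free=[FFFFFFFFF....]
after unlink(d) → b:[0, 1, 2, 3, 4, 5, 6, 7]  free=[FFFFFFFF.....]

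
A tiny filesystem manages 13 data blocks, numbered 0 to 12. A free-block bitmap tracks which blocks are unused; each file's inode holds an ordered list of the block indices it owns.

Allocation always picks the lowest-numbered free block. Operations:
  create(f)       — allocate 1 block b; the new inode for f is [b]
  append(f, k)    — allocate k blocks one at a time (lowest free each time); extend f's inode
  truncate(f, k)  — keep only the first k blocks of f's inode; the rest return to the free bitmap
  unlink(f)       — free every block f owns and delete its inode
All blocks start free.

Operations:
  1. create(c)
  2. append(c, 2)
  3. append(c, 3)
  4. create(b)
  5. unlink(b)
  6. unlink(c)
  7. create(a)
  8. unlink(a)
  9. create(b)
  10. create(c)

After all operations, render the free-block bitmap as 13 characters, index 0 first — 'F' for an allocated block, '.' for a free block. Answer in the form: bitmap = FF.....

  1. create(c)  ⇒  F............  {c→[0]}
  2. append(c, 2)  ⇒  FFF..........  {c→[0, 1, 2]}
  3. append(c, 3)  ⇒  FFFFFF.......  {c→[0, 1, 2, 3, 4, 5]}
  4. create(b)  ⇒  FFFFFFF......  {b→[6]; c→[0, 1, 2, 3, 4, 5]}
  5. unlink(b)  ⇒  FFFFFF.......  {c→[0, 1, 2, 3, 4, 5]}
  6. unlink(c)  ⇒  .............  {}
  7. create(a)  ⇒  F............  {a→[0]}
  8. unlink(a)  ⇒  .............  {}
  9. create(b)  ⇒  F............  {b→[0]}
  10. create(c)  ⇒  FF...........  {b→[0]; c→[1]}

bitmap = FF...........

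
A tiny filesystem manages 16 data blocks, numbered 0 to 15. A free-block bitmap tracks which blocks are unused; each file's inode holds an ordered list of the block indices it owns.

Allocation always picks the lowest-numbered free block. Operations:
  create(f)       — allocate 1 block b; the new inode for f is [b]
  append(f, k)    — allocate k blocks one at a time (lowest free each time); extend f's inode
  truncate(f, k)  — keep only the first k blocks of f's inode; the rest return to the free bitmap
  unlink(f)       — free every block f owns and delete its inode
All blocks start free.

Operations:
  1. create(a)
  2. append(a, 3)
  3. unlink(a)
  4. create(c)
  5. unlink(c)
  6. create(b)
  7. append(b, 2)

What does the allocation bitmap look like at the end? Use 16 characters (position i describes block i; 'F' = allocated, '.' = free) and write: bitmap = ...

  1. create(a)  ⇒  F...............  {a→[0]}
  2. append(a, 3)  ⇒  FFFF............  {a→[0, 1, 2, 3]}
  3. unlink(a)  ⇒  ................  {}
  4. create(c)  ⇒  F...............  {c→[0]}
  5. unlink(c)  ⇒  ................  {}
  6. create(b)  ⇒  F...............  {b→[0]}
  7. append(b, 2)  ⇒  FFF.............  {b→[0, 1, 2]}

bitmap = FFF.............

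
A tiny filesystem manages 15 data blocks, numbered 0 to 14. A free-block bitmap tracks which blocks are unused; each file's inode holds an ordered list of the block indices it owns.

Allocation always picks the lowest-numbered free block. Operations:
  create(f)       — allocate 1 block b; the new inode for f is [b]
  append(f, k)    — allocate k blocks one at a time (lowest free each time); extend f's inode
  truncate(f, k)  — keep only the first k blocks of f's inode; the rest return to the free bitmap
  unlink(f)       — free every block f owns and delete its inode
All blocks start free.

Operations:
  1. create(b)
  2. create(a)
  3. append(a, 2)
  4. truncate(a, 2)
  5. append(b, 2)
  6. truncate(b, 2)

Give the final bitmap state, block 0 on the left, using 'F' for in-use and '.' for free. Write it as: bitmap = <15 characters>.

after create(b) → b:[0]  free=[F..............]
after create(a) → a:[1], b:[0]  free=[FF.............]
after append(a, 2) → a:[1, 2, 3], b:[0]  free=[FFFF...........]
after truncate(a, 2) → a:[1, 2], b:[0]  free=[FFF............]
after append(b, 2) → a:[1, 2], b:[0, 3, 4]  free=[FFFFF..........]
after truncate(b, 2) → a:[1, 2], b:[0, 3]  free=[FFFF...........]

bitmap = FFFF...........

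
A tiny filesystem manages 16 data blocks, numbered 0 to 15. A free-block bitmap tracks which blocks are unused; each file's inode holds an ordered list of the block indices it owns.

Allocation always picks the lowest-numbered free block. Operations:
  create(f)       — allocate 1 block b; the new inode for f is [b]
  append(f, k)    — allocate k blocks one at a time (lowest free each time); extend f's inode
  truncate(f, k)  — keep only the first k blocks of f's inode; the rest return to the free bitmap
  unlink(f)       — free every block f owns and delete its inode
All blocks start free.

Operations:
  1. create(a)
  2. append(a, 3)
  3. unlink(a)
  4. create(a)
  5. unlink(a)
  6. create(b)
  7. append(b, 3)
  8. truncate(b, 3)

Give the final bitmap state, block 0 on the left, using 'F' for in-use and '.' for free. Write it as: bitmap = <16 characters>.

bitmap = FFF.............

  1. create(a)  ⇒  F...............  {a→[0]}
  2. append(a, 3)  ⇒  FFFF............  {a→[0, 1, 2, 3]}
  3. unlink(a)  ⇒  ................  {}
  4. create(a)  ⇒  F...............  {a→[0]}
  5. unlink(a)  ⇒  ................  {}
  6. create(b)  ⇒  F...............  {b→[0]}
  7. append(b, 3)  ⇒  FFFF............  {b→[0, 1, 2, 3]}
  8. truncate(b, 3)  ⇒  FFF.............  {b→[0, 1, 2]}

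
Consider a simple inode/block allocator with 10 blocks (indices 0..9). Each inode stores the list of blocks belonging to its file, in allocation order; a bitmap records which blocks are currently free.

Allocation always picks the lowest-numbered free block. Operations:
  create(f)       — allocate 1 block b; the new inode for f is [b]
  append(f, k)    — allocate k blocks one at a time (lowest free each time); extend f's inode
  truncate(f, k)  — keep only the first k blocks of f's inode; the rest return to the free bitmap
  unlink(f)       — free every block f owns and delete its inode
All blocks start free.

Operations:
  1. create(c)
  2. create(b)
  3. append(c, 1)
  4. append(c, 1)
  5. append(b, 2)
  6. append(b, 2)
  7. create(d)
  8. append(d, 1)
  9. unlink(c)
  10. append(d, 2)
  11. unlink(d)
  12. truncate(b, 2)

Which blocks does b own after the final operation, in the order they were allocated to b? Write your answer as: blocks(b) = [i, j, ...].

blocks(b) = [1, 4]

  1. create(c)  ⇒  F.........  {c→[0]}
  2. create(b)  ⇒  FF........  {b→[1]; c→[0]}
  3. append(c, 1)  ⇒  FFF.......  {b→[1]; c→[0, 2]}
  4. append(c, 1)  ⇒  FFFF......  {b→[1]; c→[0, 2, 3]}
  5. append(b, 2)  ⇒  FFFFFF....  {b→[1, 4, 5]; c→[0, 2, 3]}
  6. append(b, 2)  ⇒  FFFFFFFF..  {b→[1, 4, 5, 6, 7]; c→[0, 2, 3]}
  7. create(d)  ⇒  FFFFFFFFF.  {b→[1, 4, 5, 6, 7]; c→[0, 2, 3]; d→[8]}
  8. append(d, 1)  ⇒  FFFFFFFFFF  {b→[1, 4, 5, 6, 7]; c→[0, 2, 3]; d→[8, 9]}
  9. unlink(c)  ⇒  .F..FFFFFF  {b→[1, 4, 5, 6, 7]; d→[8, 9]}
  10. append(d, 2)  ⇒  FFF.FFFFFF  {b→[1, 4, 5, 6, 7]; d→[8, 9, 0, 2]}
  11. unlink(d)  ⇒  .F..FFFF..  {b→[1, 4, 5, 6, 7]}
  12. truncate(b, 2)  ⇒  .F..F.....  {b→[1, 4]}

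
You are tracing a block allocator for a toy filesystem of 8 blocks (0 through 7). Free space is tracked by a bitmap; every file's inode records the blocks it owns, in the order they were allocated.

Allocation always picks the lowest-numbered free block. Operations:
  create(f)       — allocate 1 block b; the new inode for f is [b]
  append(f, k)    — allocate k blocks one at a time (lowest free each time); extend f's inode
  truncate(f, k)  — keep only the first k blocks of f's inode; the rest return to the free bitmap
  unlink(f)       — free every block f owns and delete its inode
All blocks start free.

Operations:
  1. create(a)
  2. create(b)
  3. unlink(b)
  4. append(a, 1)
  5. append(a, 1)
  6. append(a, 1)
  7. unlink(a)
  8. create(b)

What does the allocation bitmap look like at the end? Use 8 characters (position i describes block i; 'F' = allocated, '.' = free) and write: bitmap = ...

bitmap = F.......

  1. create(a)  ⇒  F.......  {a→[0]}
  2. create(b)  ⇒  FF......  {a→[0]; b→[1]}
  3. unlink(b)  ⇒  F.......  {a→[0]}
  4. append(a, 1)  ⇒  FF......  {a→[0, 1]}
  5. append(a, 1)  ⇒  FFF.....  {a→[0, 1, 2]}
  6. append(a, 1)  ⇒  FFFF....  {a→[0, 1, 2, 3]}
  7. unlink(a)  ⇒  ........  {}
  8. create(b)  ⇒  F.......  {b→[0]}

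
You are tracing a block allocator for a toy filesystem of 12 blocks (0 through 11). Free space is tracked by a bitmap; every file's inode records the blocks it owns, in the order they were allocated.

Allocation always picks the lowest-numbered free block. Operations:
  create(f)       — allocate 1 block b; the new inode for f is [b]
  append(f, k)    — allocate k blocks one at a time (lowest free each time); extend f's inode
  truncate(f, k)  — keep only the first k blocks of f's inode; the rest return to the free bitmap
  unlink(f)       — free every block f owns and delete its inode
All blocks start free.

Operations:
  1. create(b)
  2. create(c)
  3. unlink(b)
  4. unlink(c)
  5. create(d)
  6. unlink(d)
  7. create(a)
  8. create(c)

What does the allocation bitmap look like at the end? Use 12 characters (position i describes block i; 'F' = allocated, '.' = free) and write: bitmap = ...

create(b): bitmap=F........... | b=[0]
create(c): bitmap=FF.......... | b=[0] c=[1]
unlink(b): bitmap=.F.......... | c=[1]
unlink(c): bitmap=............ | 
create(d): bitmap=F........... | d=[0]
unlink(d): bitmap=............ | 
create(a): bitmap=F........... | a=[0]
create(c): bitmap=FF.......... | a=[0] c=[1]

bitmap = FF..........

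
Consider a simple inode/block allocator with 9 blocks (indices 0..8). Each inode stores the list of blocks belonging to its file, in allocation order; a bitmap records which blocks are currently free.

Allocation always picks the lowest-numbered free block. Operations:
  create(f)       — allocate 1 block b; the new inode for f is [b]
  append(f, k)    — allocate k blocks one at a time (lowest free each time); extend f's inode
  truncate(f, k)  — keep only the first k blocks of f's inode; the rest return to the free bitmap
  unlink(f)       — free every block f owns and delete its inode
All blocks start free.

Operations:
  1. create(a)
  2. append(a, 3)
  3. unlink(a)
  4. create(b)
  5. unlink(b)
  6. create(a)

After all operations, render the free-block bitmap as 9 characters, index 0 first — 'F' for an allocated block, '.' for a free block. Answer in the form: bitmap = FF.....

  1. create(a)  ⇒  F........  {a→[0]}
  2. append(a, 3)  ⇒  FFFF.....  {a→[0, 1, 2, 3]}
  3. unlink(a)  ⇒  .........  {}
  4. create(b)  ⇒  F........  {b→[0]}
  5. unlink(b)  ⇒  .........  {}
  6. create(a)  ⇒  F........  {a→[0]}

bitmap = F........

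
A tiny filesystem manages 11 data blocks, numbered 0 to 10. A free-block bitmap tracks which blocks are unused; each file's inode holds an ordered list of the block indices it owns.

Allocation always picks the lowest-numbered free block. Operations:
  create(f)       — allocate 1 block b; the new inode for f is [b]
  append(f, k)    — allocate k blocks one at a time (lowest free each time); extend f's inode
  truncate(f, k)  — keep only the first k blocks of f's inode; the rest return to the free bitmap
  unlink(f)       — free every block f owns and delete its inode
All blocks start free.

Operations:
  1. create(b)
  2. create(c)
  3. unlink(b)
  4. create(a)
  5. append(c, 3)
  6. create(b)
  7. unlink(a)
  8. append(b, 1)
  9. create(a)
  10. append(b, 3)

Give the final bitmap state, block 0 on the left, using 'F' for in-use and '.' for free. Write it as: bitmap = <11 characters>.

create(b): bitmap=F.......... | b=[0]
create(c): bitmap=FF......... | b=[0] c=[1]
unlink(b): bitmap=.F......... | c=[1]
create(a): bitmap=FF......... | a=[0] c=[1]
append(c, 3): bitmap=FFFFF...... | a=[0] c=[1, 2, 3, 4]
create(b): bitmap=FFFFFF..... | a=[0] b=[5] c=[1, 2, 3, 4]
unlink(a): bitmap=.FFFFF..... | b=[5] c=[1, 2, 3, 4]
append(b, 1): bitmap=FFFFFF..... | b=[5, 0] c=[1, 2, 3, 4]
create(a): bitmap=FFFFFFF.... | a=[6] b=[5, 0] c=[1, 2, 3, 4]
append(b, 3): bitmap=FFFFFFFFFF. | a=[6] b=[5, 0, 7, 8, 9] c=[1, 2, 3, 4]

bitmap = FFFFFFFFFF.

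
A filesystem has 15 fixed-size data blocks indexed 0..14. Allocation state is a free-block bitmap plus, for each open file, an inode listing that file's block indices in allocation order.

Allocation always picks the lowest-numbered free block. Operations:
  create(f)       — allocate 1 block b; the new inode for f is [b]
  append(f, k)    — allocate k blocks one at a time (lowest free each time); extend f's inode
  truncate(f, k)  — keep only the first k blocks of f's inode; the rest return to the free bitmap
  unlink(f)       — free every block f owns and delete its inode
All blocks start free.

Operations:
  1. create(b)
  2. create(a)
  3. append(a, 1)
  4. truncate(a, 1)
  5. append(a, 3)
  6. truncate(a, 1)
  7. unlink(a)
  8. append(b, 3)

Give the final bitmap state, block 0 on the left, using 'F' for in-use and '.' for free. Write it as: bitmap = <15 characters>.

after create(b) → b:[0]  free=[F..............]
after create(a) → a:[1], b:[0]  free=[FF.............]
after append(a, 1) → a:[1, 2], b:[0]  free=[FFF............]
after truncate(a, 1) → a:[1], b:[0]  free=[FF.............]
after append(a, 3) → a:[1, 2, 3, 4], b:[0]  free=[FFFFF..........]
after truncate(a, 1) → a:[1], b:[0]  free=[FF.............]
after unlink(a) → b:[0]  free=[F..............]
after append(b, 3) → b:[0, 1, 2, 3]  free=[FFFF...........]

bitmap = FFFF...........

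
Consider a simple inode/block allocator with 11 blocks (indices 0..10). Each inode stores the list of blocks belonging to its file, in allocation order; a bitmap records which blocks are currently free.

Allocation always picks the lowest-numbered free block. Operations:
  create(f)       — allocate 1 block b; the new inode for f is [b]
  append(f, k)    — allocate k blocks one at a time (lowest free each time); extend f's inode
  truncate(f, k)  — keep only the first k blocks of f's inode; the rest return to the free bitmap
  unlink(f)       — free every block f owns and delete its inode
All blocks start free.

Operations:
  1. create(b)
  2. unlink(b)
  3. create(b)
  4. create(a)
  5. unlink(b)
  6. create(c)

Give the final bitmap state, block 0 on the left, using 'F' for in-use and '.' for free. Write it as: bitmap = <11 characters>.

[1] create(b) — b=0 (map F..........)
[2] unlink(b) —  (map ...........)
[3] create(b) — b=0 (map F..........)
[4] create(a) — a=1 b=0 (map FF.........)
[5] unlink(b) — a=1 (map .F.........)
[6] create(c) — a=1 c=0 (map FF.........)

bitmap = FF.........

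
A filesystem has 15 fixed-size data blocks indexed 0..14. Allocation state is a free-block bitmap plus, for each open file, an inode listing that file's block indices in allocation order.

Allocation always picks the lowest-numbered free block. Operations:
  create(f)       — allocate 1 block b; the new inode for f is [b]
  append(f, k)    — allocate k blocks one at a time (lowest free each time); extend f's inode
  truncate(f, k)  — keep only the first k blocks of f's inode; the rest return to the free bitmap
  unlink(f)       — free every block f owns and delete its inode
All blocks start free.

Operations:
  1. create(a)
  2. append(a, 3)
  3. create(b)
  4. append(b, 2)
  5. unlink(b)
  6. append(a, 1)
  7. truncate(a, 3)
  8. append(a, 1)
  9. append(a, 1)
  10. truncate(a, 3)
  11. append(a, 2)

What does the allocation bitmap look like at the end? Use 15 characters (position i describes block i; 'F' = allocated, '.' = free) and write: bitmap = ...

create(a): bitmap=F.............. | a=[0]
append(a, 3): bitmap=FFFF........... | a=[0, 1, 2, 3]
create(b): bitmap=FFFFF.......... | a=[0, 1, 2, 3] b=[4]
append(b, 2): bitmap=FFFFFFF........ | a=[0, 1, 2, 3] b=[4, 5, 6]
unlink(b): bitmap=FFFF........... | a=[0, 1, 2, 3]
append(a, 1): bitmap=FFFFF.......... | a=[0, 1, 2, 3, 4]
truncate(a, 3): bitmap=FFF............ | a=[0, 1, 2]
append(a, 1): bitmap=FFFF........... | a=[0, 1, 2, 3]
append(a, 1): bitmap=FFFFF.......... | a=[0, 1, 2, 3, 4]
truncate(a, 3): bitmap=FFF............ | a=[0, 1, 2]
append(a, 2): bitmap=FFFFF.......... | a=[0, 1, 2, 3, 4]

bitmap = FFFFF..........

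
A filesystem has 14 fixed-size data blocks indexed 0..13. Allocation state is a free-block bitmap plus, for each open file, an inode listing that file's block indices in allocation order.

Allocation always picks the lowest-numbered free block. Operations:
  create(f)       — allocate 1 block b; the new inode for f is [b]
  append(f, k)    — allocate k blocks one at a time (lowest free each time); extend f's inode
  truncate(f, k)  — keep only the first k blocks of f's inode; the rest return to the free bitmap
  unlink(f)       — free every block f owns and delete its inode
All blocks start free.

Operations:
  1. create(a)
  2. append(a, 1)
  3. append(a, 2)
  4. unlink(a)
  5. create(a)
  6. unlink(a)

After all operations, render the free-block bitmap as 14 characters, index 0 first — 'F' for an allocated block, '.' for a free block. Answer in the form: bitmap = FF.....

bitmap = ..............

  1. create(a)  ⇒  F.............  {a→[0]}
  2. append(a, 1)  ⇒  FF............  {a→[0, 1]}
  3. append(a, 2)  ⇒  FFFF..........  {a→[0, 1, 2, 3]}
  4. unlink(a)  ⇒  ..............  {}
  5. create(a)  ⇒  F.............  {a→[0]}
  6. unlink(a)  ⇒  ..............  {}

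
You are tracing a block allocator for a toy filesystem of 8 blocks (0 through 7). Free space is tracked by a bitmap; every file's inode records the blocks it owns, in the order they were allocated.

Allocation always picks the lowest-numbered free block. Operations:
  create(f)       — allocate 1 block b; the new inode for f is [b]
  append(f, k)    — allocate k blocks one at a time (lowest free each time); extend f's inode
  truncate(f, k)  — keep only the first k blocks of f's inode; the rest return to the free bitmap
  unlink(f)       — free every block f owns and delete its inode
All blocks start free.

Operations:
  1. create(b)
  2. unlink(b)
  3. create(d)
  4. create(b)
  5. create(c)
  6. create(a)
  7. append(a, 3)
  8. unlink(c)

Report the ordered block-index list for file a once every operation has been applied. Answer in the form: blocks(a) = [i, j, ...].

create(b): bitmap=F....... | b=[0]
unlink(b): bitmap=........ | 
create(d): bitmap=F....... | d=[0]
create(b): bitmap=FF...... | b=[1] d=[0]
create(c): bitmap=FFF..... | b=[1] c=[2] d=[0]
create(a): bitmap=FFFF.... | a=[3] b=[1] c=[2] d=[0]
append(a, 3): bitmap=FFFFFFF. | a=[3, 4, 5, 6] b=[1] c=[2] d=[0]
unlink(c): bitmap=FF.FFFF. | a=[3, 4, 5, 6] b=[1] d=[0]

blocks(a) = [3, 4, 5, 6]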